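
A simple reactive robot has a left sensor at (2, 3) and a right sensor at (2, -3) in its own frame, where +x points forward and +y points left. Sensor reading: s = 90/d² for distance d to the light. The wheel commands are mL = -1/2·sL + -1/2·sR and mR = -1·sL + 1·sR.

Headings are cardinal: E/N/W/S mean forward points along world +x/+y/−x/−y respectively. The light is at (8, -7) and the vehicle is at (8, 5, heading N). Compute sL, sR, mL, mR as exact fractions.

18/41 18/41 -18/41 0

left sensor world pos  = (5, 7); dL² = 205
right sensor world pos = (11, 7); dR² = 205
sL = 90/205 = 18/41
sR = 90/205 = 18/41
mL = -1/2·sL + -1/2·sR = -18/41
mR = -1·sL + 1·sR = 0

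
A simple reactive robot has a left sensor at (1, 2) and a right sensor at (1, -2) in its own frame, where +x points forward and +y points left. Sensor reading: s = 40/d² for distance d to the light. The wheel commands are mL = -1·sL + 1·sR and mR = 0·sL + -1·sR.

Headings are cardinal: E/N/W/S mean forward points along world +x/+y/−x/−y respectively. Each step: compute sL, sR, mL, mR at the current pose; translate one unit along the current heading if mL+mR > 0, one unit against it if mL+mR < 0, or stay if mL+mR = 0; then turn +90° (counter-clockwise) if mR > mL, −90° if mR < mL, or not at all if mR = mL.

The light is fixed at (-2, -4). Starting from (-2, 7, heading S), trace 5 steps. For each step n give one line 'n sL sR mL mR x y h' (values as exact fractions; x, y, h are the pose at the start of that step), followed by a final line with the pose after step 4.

n=0: pose=(-2,7,S); sL=5/13, sR=5/13; mL=0, mR=-5/13; mL+mR=-5/13 → advance -1; mR−mL=-5/13 → turn -1·90°
n=1: pose=(-2,8,W); sL=40/101, sR=40/197; mL=-3840/19897, mR=-40/197; mL+mR=-40/101 → advance -1; mR−mL=-200/19897 → turn -1·90°
n=2: pose=(-1,8,N); sL=4/17, sR=20/89; mL=-16/1513, mR=-20/89; mL+mR=-4/17 → advance -1; mR−mL=-324/1513 → turn -1·90°
n=3: pose=(-1,7,E); sL=40/173, sR=8/17; mL=704/2941, mR=-8/17; mL+mR=-40/173 → advance -1; mR−mL=-2088/2941 → turn -1·90°
n=4: pose=(-2,7,S); sL=5/13, sR=5/13; mL=0, mR=-5/13; mL+mR=-5/13 → advance -1; mR−mL=-5/13 → turn -1·90°

0 5/13 5/13 0 -5/13 -2 7 S
1 40/101 40/197 -3840/19897 -40/197 -2 8 W
2 4/17 20/89 -16/1513 -20/89 -1 8 N
3 40/173 8/17 704/2941 -8/17 -1 7 E
4 5/13 5/13 0 -5/13 -2 7 S
final -2 8 W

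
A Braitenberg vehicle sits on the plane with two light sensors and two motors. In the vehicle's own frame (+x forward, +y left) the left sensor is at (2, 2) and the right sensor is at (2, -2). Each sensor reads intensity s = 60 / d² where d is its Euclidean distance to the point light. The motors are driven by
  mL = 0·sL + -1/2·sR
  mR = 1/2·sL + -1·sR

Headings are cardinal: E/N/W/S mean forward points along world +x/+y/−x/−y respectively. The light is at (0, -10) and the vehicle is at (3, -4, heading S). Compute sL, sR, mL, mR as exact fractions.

left sensor world pos  = (5, -6); dL² = 41
right sensor world pos = (1, -6); dR² = 17
sL = 60/41 = 60/41
sR = 60/17 = 60/17
mL = 0·sL + -1/2·sR = -30/17
mR = 1/2·sL + -1·sR = -1950/697

60/41 60/17 -30/17 -1950/697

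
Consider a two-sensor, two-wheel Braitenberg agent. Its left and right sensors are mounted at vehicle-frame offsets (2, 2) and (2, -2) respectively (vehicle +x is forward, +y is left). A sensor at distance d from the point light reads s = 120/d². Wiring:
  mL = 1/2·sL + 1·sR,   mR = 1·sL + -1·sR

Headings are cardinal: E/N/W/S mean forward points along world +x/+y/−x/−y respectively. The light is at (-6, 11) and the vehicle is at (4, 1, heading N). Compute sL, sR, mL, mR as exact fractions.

left sensor world pos  = (2, 3); dL² = 128
right sensor world pos = (6, 3); dR² = 208
sL = 120/128 = 15/16
sR = 120/208 = 15/26
mL = 1/2·sL + 1·sR = 435/416
mR = 1·sL + -1·sR = 75/208

15/16 15/26 435/416 75/208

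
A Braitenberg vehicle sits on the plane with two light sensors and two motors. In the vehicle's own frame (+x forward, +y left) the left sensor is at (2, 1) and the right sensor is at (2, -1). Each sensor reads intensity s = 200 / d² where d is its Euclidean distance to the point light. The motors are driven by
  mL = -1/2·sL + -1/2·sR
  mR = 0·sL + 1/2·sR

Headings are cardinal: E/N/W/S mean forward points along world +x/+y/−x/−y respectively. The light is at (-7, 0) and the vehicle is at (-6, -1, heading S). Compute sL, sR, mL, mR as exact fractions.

200/13 200/9 -2200/117 100/9

left sensor world pos  = (-5, -3); dL² = 13
right sensor world pos = (-7, -3); dR² = 9
sL = 200/13 = 200/13
sR = 200/9 = 200/9
mL = -1/2·sL + -1/2·sR = -2200/117
mR = 0·sL + 1/2·sR = 100/9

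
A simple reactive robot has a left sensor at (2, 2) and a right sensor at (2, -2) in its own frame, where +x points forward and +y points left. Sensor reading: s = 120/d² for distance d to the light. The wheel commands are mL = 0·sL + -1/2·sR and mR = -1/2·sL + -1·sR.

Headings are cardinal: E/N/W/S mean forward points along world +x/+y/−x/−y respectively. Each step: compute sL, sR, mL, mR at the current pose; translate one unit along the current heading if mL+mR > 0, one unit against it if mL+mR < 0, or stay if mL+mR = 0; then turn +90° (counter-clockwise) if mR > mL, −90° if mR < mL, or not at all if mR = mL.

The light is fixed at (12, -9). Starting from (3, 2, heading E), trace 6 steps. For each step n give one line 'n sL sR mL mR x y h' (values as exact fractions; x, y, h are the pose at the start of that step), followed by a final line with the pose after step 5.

0 60/109 12/13 -6/13 -1698/1417 3 2 E
1 24/29 8/15 -4/15 -412/435 2 2 S
2 30/61 6/17 -3/17 -621/1037 2 3 W
3 120/317 24/49 -12/49 -10548/15533 3 3 N
4 60/109 12/13 -6/13 -1698/1417 3 2 E
5 24/29 8/15 -4/15 -412/435 2 2 S
final 2 3 W

n=0: pose=(3,2,E); sL=60/109, sR=12/13; mL=-6/13, mR=-1698/1417; mL+mR=-2352/1417 → advance -1; mR−mL=-1044/1417 → turn -1·90°
n=1: pose=(2,2,S); sL=24/29, sR=8/15; mL=-4/15, mR=-412/435; mL+mR=-176/145 → advance -1; mR−mL=-296/435 → turn -1·90°
n=2: pose=(2,3,W); sL=30/61, sR=6/17; mL=-3/17, mR=-621/1037; mL+mR=-804/1037 → advance -1; mR−mL=-438/1037 → turn -1·90°
n=3: pose=(3,3,N); sL=120/317, sR=24/49; mL=-12/49, mR=-10548/15533; mL+mR=-14352/15533 → advance -1; mR−mL=-6744/15533 → turn -1·90°
n=4: pose=(3,2,E); sL=60/109, sR=12/13; mL=-6/13, mR=-1698/1417; mL+mR=-2352/1417 → advance -1; mR−mL=-1044/1417 → turn -1·90°
n=5: pose=(2,2,S); sL=24/29, sR=8/15; mL=-4/15, mR=-412/435; mL+mR=-176/145 → advance -1; mR−mL=-296/435 → turn -1·90°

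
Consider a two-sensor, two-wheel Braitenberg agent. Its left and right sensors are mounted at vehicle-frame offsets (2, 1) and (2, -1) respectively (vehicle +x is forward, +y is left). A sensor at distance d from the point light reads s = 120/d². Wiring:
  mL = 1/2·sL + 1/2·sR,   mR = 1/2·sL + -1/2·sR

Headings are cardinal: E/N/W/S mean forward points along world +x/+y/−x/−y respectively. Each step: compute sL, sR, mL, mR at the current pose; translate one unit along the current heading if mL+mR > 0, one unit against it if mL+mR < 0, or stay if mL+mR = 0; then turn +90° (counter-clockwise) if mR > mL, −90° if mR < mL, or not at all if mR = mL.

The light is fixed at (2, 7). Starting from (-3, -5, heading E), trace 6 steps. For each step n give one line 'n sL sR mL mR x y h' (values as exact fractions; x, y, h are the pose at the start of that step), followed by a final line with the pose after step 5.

0 12/13 60/89 924/1157 144/1157 -3 -5 E
1 24/41 120/221 5112/9061 192/9061 -2 -5 S
2 15/29 2/3 103/174 -13/174 -2 -6 W
3 120/157 120/137 17640/21509 -1200/21509 -3 -6 N
4 12/13 60/89 924/1157 144/1157 -3 -5 E
5 24/41 120/221 5112/9061 192/9061 -2 -5 S
final -2 -6 W

n=0: pose=(-3,-5,E); sL=12/13, sR=60/89; mL=924/1157, mR=144/1157; mL+mR=12/13 → advance +1; mR−mL=-60/89 → turn -1·90°
n=1: pose=(-2,-5,S); sL=24/41, sR=120/221; mL=5112/9061, mR=192/9061; mL+mR=24/41 → advance +1; mR−mL=-120/221 → turn -1·90°
n=2: pose=(-2,-6,W); sL=15/29, sR=2/3; mL=103/174, mR=-13/174; mL+mR=15/29 → advance +1; mR−mL=-2/3 → turn -1·90°
n=3: pose=(-3,-6,N); sL=120/157, sR=120/137; mL=17640/21509, mR=-1200/21509; mL+mR=120/157 → advance +1; mR−mL=-120/137 → turn -1·90°
n=4: pose=(-3,-5,E); sL=12/13, sR=60/89; mL=924/1157, mR=144/1157; mL+mR=12/13 → advance +1; mR−mL=-60/89 → turn -1·90°
n=5: pose=(-2,-5,S); sL=24/41, sR=120/221; mL=5112/9061, mR=192/9061; mL+mR=24/41 → advance +1; mR−mL=-120/221 → turn -1·90°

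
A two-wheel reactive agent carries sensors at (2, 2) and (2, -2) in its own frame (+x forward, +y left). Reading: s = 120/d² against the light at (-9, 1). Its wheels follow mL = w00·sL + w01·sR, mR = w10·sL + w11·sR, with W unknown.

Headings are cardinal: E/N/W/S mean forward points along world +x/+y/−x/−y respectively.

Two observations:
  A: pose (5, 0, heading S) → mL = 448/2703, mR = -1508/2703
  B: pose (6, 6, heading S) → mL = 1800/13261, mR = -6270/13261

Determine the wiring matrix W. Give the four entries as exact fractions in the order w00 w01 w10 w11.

obs A: pose=(5,0,S) → sL=24/53, sR=40/51, mL=448/2703, mR=-1508/2703
obs B: pose=(6,6,S) → sL=60/149, sR=60/89, mL=1800/13261, mR=-6270/13261
sensor matrix S = [[24/53, 40/51], [60/149, 60/89]]; det S = -126080/11948161
solve [mL_A; mL_B] = S·[w00; w01] and [mR_A; mR_B] = S·[w10; w11]:
  w00 = -1/2, w01 = 1/2, w10 = 1/2, w11 = -1

-1/2 1/2 1/2 -1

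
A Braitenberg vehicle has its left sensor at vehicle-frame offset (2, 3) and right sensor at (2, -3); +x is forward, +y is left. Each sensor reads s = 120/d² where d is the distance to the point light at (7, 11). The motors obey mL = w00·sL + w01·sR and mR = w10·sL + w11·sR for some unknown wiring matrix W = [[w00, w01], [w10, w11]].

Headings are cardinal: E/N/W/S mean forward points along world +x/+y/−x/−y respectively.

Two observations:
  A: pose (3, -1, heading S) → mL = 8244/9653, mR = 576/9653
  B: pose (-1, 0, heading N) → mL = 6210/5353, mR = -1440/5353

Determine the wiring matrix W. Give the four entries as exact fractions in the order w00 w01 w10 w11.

obs A: pose=(3,-1,S) → sL=120/197, sR=24/49, mL=8244/9653, mR=576/9653
obs B: pose=(-1,0,N) → sL=60/101, sR=60/53, mL=6210/5353, mR=-1440/5353
sensor matrix S = [[120/197, 24/49], [60/101, 60/53]]; det S = 20597760/51672509
solve [mL_A; mL_B] = S·[w00; w01] and [mR_A; mR_B] = S·[w10; w11]:
  w00 = 1, w01 = 1/2, w10 = 1/2, w11 = -1/2

1 1/2 1/2 -1/2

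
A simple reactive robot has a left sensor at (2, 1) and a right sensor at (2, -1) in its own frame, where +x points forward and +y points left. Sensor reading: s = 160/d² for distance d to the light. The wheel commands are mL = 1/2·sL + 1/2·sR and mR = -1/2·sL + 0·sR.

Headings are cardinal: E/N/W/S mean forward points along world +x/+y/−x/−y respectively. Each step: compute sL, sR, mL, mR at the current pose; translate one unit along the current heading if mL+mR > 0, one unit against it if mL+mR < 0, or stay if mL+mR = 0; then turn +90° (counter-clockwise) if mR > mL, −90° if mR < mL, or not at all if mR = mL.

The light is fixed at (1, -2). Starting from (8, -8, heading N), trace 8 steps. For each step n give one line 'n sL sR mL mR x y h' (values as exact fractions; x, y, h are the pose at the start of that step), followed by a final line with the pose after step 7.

0 40/13 2 33/13 -20/13 8 -8 N
1 160/97 160/117 17120/11349 -80/97 8 -7 E
2 16/13 80/49 912/637 -8/13 9 -7 S
3 32/17 160/61 2336/1037 -16/17 9 -8 W
4 40/13 2 33/13 -20/13 8 -8 N
5 160/97 160/117 17120/11349 -80/97 8 -7 E
6 16/13 80/49 912/637 -8/13 9 -7 S
7 32/17 160/61 2336/1037 -16/17 9 -8 W
final 8 -8 N

n=0: pose=(8,-8,N); sL=40/13, sR=2; mL=33/13, mR=-20/13; mL+mR=1 → advance +1; mR−mL=-53/13 → turn -1·90°
n=1: pose=(8,-7,E); sL=160/97, sR=160/117; mL=17120/11349, mR=-80/97; mL+mR=80/117 → advance +1; mR−mL=-26480/11349 → turn -1·90°
n=2: pose=(9,-7,S); sL=16/13, sR=80/49; mL=912/637, mR=-8/13; mL+mR=40/49 → advance +1; mR−mL=-1304/637 → turn -1·90°
n=3: pose=(9,-8,W); sL=32/17, sR=160/61; mL=2336/1037, mR=-16/17; mL+mR=80/61 → advance +1; mR−mL=-3312/1037 → turn -1·90°
n=4: pose=(8,-8,N); sL=40/13, sR=2; mL=33/13, mR=-20/13; mL+mR=1 → advance +1; mR−mL=-53/13 → turn -1·90°
n=5: pose=(8,-7,E); sL=160/97, sR=160/117; mL=17120/11349, mR=-80/97; mL+mR=80/117 → advance +1; mR−mL=-26480/11349 → turn -1·90°
n=6: pose=(9,-7,S); sL=16/13, sR=80/49; mL=912/637, mR=-8/13; mL+mR=40/49 → advance +1; mR−mL=-1304/637 → turn -1·90°
n=7: pose=(9,-8,W); sL=32/17, sR=160/61; mL=2336/1037, mR=-16/17; mL+mR=80/61 → advance +1; mR−mL=-3312/1037 → turn -1·90°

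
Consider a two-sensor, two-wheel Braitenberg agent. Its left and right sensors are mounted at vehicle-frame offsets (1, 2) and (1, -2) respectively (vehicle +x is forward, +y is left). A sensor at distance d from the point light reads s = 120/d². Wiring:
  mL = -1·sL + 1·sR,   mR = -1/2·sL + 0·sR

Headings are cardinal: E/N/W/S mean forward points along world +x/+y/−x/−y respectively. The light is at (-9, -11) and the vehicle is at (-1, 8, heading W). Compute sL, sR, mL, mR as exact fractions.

60/169 12/49 -912/8281 -30/169

left sensor world pos  = (-2, 6); dL² = 338
right sensor world pos = (-2, 10); dR² = 490
sL = 120/338 = 60/169
sR = 120/490 = 12/49
mL = -1·sL + 1·sR = -912/8281
mR = -1/2·sL + 0·sR = -30/169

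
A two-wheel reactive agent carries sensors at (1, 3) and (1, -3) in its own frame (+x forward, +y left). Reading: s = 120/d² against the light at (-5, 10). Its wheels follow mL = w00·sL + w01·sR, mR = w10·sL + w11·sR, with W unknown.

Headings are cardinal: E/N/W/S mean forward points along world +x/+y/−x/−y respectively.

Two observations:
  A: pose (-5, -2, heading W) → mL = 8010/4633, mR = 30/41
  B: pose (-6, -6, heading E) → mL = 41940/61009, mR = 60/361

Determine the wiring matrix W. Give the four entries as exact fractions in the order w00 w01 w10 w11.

1/2 1 0 1/2

obs A: pose=(-5,-2,W) → sL=60/113, sR=60/41, mL=8010/4633, mR=30/41
obs B: pose=(-6,-6,E) → sL=120/169, sR=120/361, mL=41940/61009, mR=60/361
sensor matrix S = [[60/113, 60/41], [120/169, 120/361]]; det S = -243820800/282654697
solve [mL_A; mL_B] = S·[w00; w01] and [mR_A; mR_B] = S·[w10; w11]:
  w00 = 1/2, w01 = 1, w10 = 0, w11 = 1/2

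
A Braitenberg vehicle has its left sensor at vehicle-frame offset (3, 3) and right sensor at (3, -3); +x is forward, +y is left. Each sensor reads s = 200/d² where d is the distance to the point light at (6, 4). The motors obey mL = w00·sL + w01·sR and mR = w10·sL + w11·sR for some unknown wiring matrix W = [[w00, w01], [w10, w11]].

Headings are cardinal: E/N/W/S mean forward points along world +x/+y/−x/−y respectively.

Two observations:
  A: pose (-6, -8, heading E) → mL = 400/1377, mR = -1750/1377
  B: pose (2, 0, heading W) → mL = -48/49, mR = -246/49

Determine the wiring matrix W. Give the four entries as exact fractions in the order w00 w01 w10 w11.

obs A: pose=(-6,-8,E) → sL=100/81, sR=100/153, mL=400/1377, mR=-1750/1377
obs B: pose=(2,0,W) → sL=100/49, sR=4, mL=-48/49, mR=-246/49
sensor matrix S = [[100/81, 100/153], [100/49, 4]]; det S = 243200/67473
solve [mL_A; mL_B] = S·[w00; w01] and [mR_A; mR_B] = S·[w10; w11]:
  w00 = 1/2, w01 = -1/2, w10 = -1/2, w11 = -1

1/2 -1/2 -1/2 -1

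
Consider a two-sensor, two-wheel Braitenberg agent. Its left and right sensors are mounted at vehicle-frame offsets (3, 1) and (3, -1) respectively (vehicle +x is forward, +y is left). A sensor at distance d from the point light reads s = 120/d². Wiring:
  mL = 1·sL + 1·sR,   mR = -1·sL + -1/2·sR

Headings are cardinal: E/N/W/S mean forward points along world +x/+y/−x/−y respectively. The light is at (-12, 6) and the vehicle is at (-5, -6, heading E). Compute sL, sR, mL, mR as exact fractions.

120/221 120/269 58800/59449 -45540/59449

left sensor world pos  = (-2, -5); dL² = 221
right sensor world pos = (-2, -7); dR² = 269
sL = 120/221 = 120/221
sR = 120/269 = 120/269
mL = 1·sL + 1·sR = 58800/59449
mR = -1·sL + -1/2·sR = -45540/59449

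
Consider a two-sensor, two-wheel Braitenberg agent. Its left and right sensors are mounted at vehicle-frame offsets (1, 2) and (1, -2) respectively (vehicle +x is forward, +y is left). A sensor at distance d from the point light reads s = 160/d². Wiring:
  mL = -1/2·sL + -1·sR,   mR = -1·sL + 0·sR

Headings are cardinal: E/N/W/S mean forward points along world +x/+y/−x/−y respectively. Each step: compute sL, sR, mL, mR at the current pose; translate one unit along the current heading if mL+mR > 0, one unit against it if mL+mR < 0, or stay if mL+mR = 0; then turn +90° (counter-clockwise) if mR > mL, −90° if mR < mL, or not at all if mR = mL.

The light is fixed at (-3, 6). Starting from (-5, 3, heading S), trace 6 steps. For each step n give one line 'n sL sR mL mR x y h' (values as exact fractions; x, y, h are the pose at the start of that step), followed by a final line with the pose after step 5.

n=0: pose=(-5,3,S); sL=10, sR=5; mL=-10, mR=-10; mL+mR=-20 → advance -1; mR−mL=0 → turn +0·90°
n=1: pose=(-5,4,S); sL=160/9, sR=32/5; mL=-688/45, mR=-160/9; mL+mR=-496/15 → advance -1; mR−mL=-112/45 → turn -1·90°
n=2: pose=(-5,5,W); sL=80/9, sR=16; mL=-184/9, mR=-80/9; mL+mR=-88/3 → advance -1; mR−mL=104/9 → turn +1·90°
n=3: pose=(-4,5,S); sL=32, sR=160/13; mL=-368/13, mR=-32; mL+mR=-784/13 → advance -1; mR−mL=-48/13 → turn -1·90°
n=4: pose=(-4,6,W); sL=20, sR=20; mL=-30, mR=-20; mL+mR=-50 → advance -1; mR−mL=10 → turn +1·90°
n=5: pose=(-3,6,S); sL=32, sR=32; mL=-48, mR=-32; mL+mR=-80 → advance -1; mR−mL=16 → turn +1·90°

0 10 5 -10 -10 -5 3 S
1 160/9 32/5 -688/45 -160/9 -5 4 S
2 80/9 16 -184/9 -80/9 -5 5 W
3 32 160/13 -368/13 -32 -4 5 S
4 20 20 -30 -20 -4 6 W
5 32 32 -48 -32 -3 6 S
final -3 7 E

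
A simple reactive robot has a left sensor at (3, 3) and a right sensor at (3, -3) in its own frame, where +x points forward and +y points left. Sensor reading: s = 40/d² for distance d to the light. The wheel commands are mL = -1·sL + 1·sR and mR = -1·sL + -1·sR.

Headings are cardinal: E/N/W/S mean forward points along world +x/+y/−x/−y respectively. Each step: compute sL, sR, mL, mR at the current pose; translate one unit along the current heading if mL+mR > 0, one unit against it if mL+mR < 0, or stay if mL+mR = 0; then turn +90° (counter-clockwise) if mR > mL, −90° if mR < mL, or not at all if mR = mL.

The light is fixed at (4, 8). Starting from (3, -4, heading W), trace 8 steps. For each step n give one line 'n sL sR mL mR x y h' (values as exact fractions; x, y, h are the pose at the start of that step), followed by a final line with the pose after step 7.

0 40/241 40/97 5760/23377 -13520/23377 3 -4 W
1 4/9 4/9 0 -8/9 4 -4 N
2 40/109 8/53 -1248/5777 -2992/5777 4 -5 E
3 2/13 5/34 -3/442 -133/442 3 -5 S
4 40/241 40/97 5760/23377 -13520/23377 3 -4 W
5 4/9 4/9 0 -8/9 4 -4 N
6 40/109 8/53 -1248/5777 -2992/5777 4 -5 E
7 2/13 5/34 -3/442 -133/442 3 -5 S
final 3 -4 W

n=0: pose=(3,-4,W); sL=40/241, sR=40/97; mL=5760/23377, mR=-13520/23377; mL+mR=-80/241 → advance -1; mR−mL=-80/97 → turn -1·90°
n=1: pose=(4,-4,N); sL=4/9, sR=4/9; mL=0, mR=-8/9; mL+mR=-8/9 → advance -1; mR−mL=-8/9 → turn -1·90°
n=2: pose=(4,-5,E); sL=40/109, sR=8/53; mL=-1248/5777, mR=-2992/5777; mL+mR=-80/109 → advance -1; mR−mL=-16/53 → turn -1·90°
n=3: pose=(3,-5,S); sL=2/13, sR=5/34; mL=-3/442, mR=-133/442; mL+mR=-4/13 → advance -1; mR−mL=-5/17 → turn -1·90°
n=4: pose=(3,-4,W); sL=40/241, sR=40/97; mL=5760/23377, mR=-13520/23377; mL+mR=-80/241 → advance -1; mR−mL=-80/97 → turn -1·90°
n=5: pose=(4,-4,N); sL=4/9, sR=4/9; mL=0, mR=-8/9; mL+mR=-8/9 → advance -1; mR−mL=-8/9 → turn -1·90°
n=6: pose=(4,-5,E); sL=40/109, sR=8/53; mL=-1248/5777, mR=-2992/5777; mL+mR=-80/109 → advance -1; mR−mL=-16/53 → turn -1·90°
n=7: pose=(3,-5,S); sL=2/13, sR=5/34; mL=-3/442, mR=-133/442; mL+mR=-4/13 → advance -1; mR−mL=-5/17 → turn -1·90°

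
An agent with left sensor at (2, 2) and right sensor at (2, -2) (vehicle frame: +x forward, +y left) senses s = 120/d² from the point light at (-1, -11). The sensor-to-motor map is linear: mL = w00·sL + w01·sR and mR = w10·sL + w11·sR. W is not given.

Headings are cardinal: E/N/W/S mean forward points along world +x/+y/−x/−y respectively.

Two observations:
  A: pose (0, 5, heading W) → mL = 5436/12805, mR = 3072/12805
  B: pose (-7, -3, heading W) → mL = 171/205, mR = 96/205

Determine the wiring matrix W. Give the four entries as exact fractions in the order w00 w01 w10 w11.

obs A: pose=(0,5,W) → sL=120/197, sR=24/65, mL=5436/12805, mR=3072/12805
obs B: pose=(-7,-3,W) → sL=6/5, sR=30/41, mL=171/205, mR=96/205
sensor matrix S = [[120/197, 24/65], [6/5, 30/41]]; det S = 6912/2625025
solve [mL_A; mL_B] = S·[w00; w01] and [mR_A; mR_B] = S·[w10; w11]:
  w00 = 1, w01 = -1/2, w10 = 1, w11 = -1

1 -1/2 1 -1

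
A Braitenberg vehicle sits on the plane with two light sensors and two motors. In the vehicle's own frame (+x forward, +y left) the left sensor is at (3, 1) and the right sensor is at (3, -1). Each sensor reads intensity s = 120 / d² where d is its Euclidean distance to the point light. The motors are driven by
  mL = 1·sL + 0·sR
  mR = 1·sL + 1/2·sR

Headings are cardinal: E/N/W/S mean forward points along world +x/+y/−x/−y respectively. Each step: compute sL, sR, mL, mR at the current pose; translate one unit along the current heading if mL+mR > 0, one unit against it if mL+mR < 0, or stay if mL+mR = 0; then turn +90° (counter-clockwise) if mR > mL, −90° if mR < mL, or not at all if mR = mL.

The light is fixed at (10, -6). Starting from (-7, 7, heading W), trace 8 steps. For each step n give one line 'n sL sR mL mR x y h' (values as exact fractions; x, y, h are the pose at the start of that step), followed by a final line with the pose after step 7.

n=0: pose=(-7,7,W); sL=15/68, sR=30/149; mL=15/68, mR=3255/10132; mL+mR=2745/5066 → advance +1; mR−mL=15/149 → turn +1·90°
n=1: pose=(-8,7,S); sL=120/389, sR=120/461; mL=120/389, mR=78660/179329; mL+mR=133980/179329 → advance +1; mR−mL=60/461 → turn +1·90°
n=2: pose=(-8,6,E); sL=60/197, sR=60/173; mL=60/197, mR=16290/34081; mL+mR=26670/34081 → advance +1; mR−mL=30/173 → turn +1·90°
n=3: pose=(-7,6,N); sL=40/183, sR=120/481; mL=40/183, mR=30220/88023; mL+mR=49460/88023 → advance +1; mR−mL=60/481 → turn +1·90°
n=4: pose=(-7,7,W); sL=15/68, sR=30/149; mL=15/68, mR=3255/10132; mL+mR=2745/5066 → advance +1; mR−mL=15/149 → turn +1·90°
n=5: pose=(-8,7,S); sL=120/389, sR=120/461; mL=120/389, mR=78660/179329; mL+mR=133980/179329 → advance +1; mR−mL=60/461 → turn +1·90°
n=6: pose=(-8,6,E); sL=60/197, sR=60/173; mL=60/197, mR=16290/34081; mL+mR=26670/34081 → advance +1; mR−mL=30/173 → turn +1·90°
n=7: pose=(-7,6,N); sL=40/183, sR=120/481; mL=40/183, mR=30220/88023; mL+mR=49460/88023 → advance +1; mR−mL=60/481 → turn +1·90°

0 15/68 30/149 15/68 3255/10132 -7 7 W
1 120/389 120/461 120/389 78660/179329 -8 7 S
2 60/197 60/173 60/197 16290/34081 -8 6 E
3 40/183 120/481 40/183 30220/88023 -7 6 N
4 15/68 30/149 15/68 3255/10132 -7 7 W
5 120/389 120/461 120/389 78660/179329 -8 7 S
6 60/197 60/173 60/197 16290/34081 -8 6 E
7 40/183 120/481 40/183 30220/88023 -7 6 N
final -7 7 W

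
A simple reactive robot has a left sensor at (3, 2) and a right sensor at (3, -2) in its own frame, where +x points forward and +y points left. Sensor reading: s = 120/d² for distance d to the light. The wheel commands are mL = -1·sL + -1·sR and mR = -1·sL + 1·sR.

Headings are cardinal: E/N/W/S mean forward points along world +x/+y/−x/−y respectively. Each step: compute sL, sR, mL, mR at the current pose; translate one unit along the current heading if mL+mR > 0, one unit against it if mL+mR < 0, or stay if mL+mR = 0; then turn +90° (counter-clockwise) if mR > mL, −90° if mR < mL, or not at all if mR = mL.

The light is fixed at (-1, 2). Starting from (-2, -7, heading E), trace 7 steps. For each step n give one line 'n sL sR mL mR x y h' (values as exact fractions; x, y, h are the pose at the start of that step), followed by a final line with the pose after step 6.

n=0: pose=(-2,-7,E); sL=120/53, sR=24/25; mL=-4272/1325, mR=-1728/1325; mL+mR=-240/53 → advance -1; mR−mL=48/25 → turn +1·90°
n=1: pose=(-3,-7,N); sL=30/13, sR=10/3; mL=-220/39, mR=40/39; mL+mR=-60/13 → advance -1; mR−mL=20/3 → turn +1·90°
n=2: pose=(-3,-8,W); sL=120/169, sR=120/89; mL=-30960/15041, mR=9600/15041; mL+mR=-240/169 → advance -1; mR−mL=240/89 → turn +1·90°
n=3: pose=(-2,-8,S); sL=12/17, sR=60/89; mL=-2088/1513, mR=-48/1513; mL+mR=-24/17 → advance -1; mR−mL=120/89 → turn +1·90°
n=4: pose=(-2,-7,E); sL=120/53, sR=24/25; mL=-4272/1325, mR=-1728/1325; mL+mR=-240/53 → advance -1; mR−mL=48/25 → turn +1·90°
n=5: pose=(-3,-7,N); sL=30/13, sR=10/3; mL=-220/39, mR=40/39; mL+mR=-60/13 → advance -1; mR−mL=20/3 → turn +1·90°
n=6: pose=(-3,-8,W); sL=120/169, sR=120/89; mL=-30960/15041, mR=9600/15041; mL+mR=-240/169 → advance -1; mR−mL=240/89 → turn +1·90°

0 120/53 24/25 -4272/1325 -1728/1325 -2 -7 E
1 30/13 10/3 -220/39 40/39 -3 -7 N
2 120/169 120/89 -30960/15041 9600/15041 -3 -8 W
3 12/17 60/89 -2088/1513 -48/1513 -2 -8 S
4 120/53 24/25 -4272/1325 -1728/1325 -2 -7 E
5 30/13 10/3 -220/39 40/39 -3 -7 N
6 120/169 120/89 -30960/15041 9600/15041 -3 -8 W
final -2 -8 S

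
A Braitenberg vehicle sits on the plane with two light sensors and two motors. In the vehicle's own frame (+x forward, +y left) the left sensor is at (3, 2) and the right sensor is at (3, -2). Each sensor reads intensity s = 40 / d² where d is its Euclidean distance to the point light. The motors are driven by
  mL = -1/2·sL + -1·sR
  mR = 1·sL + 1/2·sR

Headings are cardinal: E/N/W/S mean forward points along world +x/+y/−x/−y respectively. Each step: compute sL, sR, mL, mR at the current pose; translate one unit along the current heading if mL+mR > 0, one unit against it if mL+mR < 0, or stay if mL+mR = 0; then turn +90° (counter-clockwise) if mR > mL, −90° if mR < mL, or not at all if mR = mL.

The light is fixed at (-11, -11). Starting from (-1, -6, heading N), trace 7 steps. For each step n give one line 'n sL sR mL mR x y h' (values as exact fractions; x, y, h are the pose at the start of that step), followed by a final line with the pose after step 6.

n=0: pose=(-1,-6,N); sL=5/16, sR=5/26; mL=-145/416, mR=85/208; mL+mR=25/416 → advance +1; mR−mL=315/416 → turn +1·90°
n=1: pose=(-1,-5,W); sL=8/13, sR=40/113; mL=-972/1469, mR=1164/1469; mL+mR=192/1469 → advance +1; mR−mL=2136/1469 → turn +1·90°
n=2: pose=(-2,-5,S); sL=4/13, sR=20/29; mL=-318/377, mR=246/377; mL+mR=-72/377 → advance -1; mR−mL=564/377 → turn +1·90°
n=3: pose=(-2,-4,E); sL=8/45, sR=40/169; mL=-2476/7605, mR=2252/7605; mL+mR=-224/7605 → advance -1; mR−mL=1576/2535 → turn +1·90°
n=4: pose=(-3,-4,N); sL=5/17, sR=1/5; mL=-59/170, mR=67/170; mL+mR=4/85 → advance +1; mR−mL=63/85 → turn +1·90°
n=5: pose=(-3,-3,W); sL=40/61, sR=8/25; mL=-988/1525, mR=1244/1525; mL+mR=256/1525 → advance +1; mR−mL=2232/1525 → turn +1·90°
n=6: pose=(-4,-3,S); sL=20/53, sR=4/5; mL=-262/265, mR=206/265; mL+mR=-56/265 → advance -1; mR−mL=468/265 → turn +1·90°

0 5/16 5/26 -145/416 85/208 -1 -6 N
1 8/13 40/113 -972/1469 1164/1469 -1 -5 W
2 4/13 20/29 -318/377 246/377 -2 -5 S
3 8/45 40/169 -2476/7605 2252/7605 -2 -4 E
4 5/17 1/5 -59/170 67/170 -3 -4 N
5 40/61 8/25 -988/1525 1244/1525 -3 -3 W
6 20/53 4/5 -262/265 206/265 -4 -3 S
final -4 -2 E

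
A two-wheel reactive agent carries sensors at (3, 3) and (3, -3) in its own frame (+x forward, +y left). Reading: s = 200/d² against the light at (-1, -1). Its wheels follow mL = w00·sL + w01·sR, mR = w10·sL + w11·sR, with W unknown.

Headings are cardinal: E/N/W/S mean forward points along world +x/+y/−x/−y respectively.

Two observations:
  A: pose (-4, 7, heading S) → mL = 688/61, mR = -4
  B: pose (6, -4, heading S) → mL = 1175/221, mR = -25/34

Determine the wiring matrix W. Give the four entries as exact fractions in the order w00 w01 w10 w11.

1 1 -1/2 0

obs A: pose=(-4,7,S) → sL=8, sR=200/61, mL=688/61, mR=-4
obs B: pose=(6,-4,S) → sL=25/17, sR=50/13, mL=1175/221, mR=-25/34
sensor matrix S = [[8, 200/61], [25/17, 50/13]]; det S = 349800/13481
solve [mL_A; mL_B] = S·[w00; w01] and [mR_A; mR_B] = S·[w10; w11]:
  w00 = 1, w01 = 1, w10 = -1/2, w11 = 0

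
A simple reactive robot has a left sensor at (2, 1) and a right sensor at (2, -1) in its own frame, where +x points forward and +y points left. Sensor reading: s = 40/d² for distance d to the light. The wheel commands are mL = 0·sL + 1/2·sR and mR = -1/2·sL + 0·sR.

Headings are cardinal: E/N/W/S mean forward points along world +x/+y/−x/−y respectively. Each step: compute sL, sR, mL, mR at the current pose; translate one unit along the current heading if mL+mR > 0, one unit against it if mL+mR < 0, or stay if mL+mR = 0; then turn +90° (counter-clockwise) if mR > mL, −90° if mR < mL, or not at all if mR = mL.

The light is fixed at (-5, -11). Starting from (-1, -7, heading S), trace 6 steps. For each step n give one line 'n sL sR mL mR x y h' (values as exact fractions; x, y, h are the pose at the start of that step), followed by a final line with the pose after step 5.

0 40/29 40/13 20/13 -20/29 -1 -7 S
1 5 2 1 -5/2 -1 -8 W
2 40/41 40/61 20/61 -20/41 0 -8 N
3 20/29 4/5 2/5 -10/29 0 -9 E
4 40/49 8/5 4/5 -20/49 1 -9 S
5 5/2 2 1 -5/4 1 -10 W
final 2 -10 N

n=0: pose=(-1,-7,S); sL=40/29, sR=40/13; mL=20/13, mR=-20/29; mL+mR=320/377 → advance +1; mR−mL=-840/377 → turn -1·90°
n=1: pose=(-1,-8,W); sL=5, sR=2; mL=1, mR=-5/2; mL+mR=-3/2 → advance -1; mR−mL=-7/2 → turn -1·90°
n=2: pose=(0,-8,N); sL=40/41, sR=40/61; mL=20/61, mR=-20/41; mL+mR=-400/2501 → advance -1; mR−mL=-2040/2501 → turn -1·90°
n=3: pose=(0,-9,E); sL=20/29, sR=4/5; mL=2/5, mR=-10/29; mL+mR=8/145 → advance +1; mR−mL=-108/145 → turn -1·90°
n=4: pose=(1,-9,S); sL=40/49, sR=8/5; mL=4/5, mR=-20/49; mL+mR=96/245 → advance +1; mR−mL=-296/245 → turn -1·90°
n=5: pose=(1,-10,W); sL=5/2, sR=2; mL=1, mR=-5/4; mL+mR=-1/4 → advance -1; mR−mL=-9/4 → turn -1·90°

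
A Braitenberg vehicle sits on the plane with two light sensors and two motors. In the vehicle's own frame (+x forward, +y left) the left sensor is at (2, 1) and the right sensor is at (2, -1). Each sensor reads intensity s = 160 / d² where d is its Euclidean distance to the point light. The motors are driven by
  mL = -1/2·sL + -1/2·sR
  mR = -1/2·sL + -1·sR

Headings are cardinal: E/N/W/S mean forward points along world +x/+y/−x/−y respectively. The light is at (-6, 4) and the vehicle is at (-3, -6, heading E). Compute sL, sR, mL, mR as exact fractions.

left sensor world pos  = (-1, -5); dL² = 106
right sensor world pos = (-1, -7); dR² = 146
sL = 160/106 = 80/53
sR = 160/146 = 80/73
mL = -1/2·sL + -1/2·sR = -5040/3869
mR = -1/2·sL + -1·sR = -7160/3869

80/53 80/73 -5040/3869 -7160/3869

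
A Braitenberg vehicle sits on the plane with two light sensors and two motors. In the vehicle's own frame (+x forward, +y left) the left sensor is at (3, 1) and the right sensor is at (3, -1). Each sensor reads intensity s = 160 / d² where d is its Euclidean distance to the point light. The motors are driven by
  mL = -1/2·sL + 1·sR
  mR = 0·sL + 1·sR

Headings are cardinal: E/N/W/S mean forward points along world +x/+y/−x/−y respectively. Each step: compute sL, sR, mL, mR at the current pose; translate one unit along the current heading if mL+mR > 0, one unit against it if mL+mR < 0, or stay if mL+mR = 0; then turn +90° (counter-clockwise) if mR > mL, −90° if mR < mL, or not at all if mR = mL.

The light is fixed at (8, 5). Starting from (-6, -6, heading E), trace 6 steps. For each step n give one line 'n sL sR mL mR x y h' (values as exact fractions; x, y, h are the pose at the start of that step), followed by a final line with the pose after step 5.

n=0: pose=(-6,-6,E); sL=160/221, sR=32/53; mL=2832/11713, mR=32/53; mL+mR=9904/11713 → advance +1; mR−mL=80/221 → turn +1·90°
n=1: pose=(-5,-6,N); sL=8/13, sR=10/13; mL=6/13, mR=10/13; mL+mR=16/13 → advance +1; mR−mL=4/13 → turn +1·90°
n=2: pose=(-5,-5,W); sL=160/377, sR=160/337; mL=33360/127049, mR=160/337; mL+mR=93680/127049 → advance +1; mR−mL=80/377 → turn +1·90°
n=3: pose=(-6,-5,S); sL=80/169, sR=80/197; mL=5640/33293, mR=80/197; mL+mR=19160/33293 → advance +1; mR−mL=40/169 → turn +1·90°
n=4: pose=(-6,-6,E); sL=160/221, sR=32/53; mL=2832/11713, mR=32/53; mL+mR=9904/11713 → advance +1; mR−mL=80/221 → turn +1·90°
n=5: pose=(-5,-6,N); sL=8/13, sR=10/13; mL=6/13, mR=10/13; mL+mR=16/13 → advance +1; mR−mL=4/13 → turn +1·90°

0 160/221 32/53 2832/11713 32/53 -6 -6 E
1 8/13 10/13 6/13 10/13 -5 -6 N
2 160/377 160/337 33360/127049 160/337 -5 -5 W
3 80/169 80/197 5640/33293 80/197 -6 -5 S
4 160/221 32/53 2832/11713 32/53 -6 -6 E
5 8/13 10/13 6/13 10/13 -5 -6 N
final -5 -5 W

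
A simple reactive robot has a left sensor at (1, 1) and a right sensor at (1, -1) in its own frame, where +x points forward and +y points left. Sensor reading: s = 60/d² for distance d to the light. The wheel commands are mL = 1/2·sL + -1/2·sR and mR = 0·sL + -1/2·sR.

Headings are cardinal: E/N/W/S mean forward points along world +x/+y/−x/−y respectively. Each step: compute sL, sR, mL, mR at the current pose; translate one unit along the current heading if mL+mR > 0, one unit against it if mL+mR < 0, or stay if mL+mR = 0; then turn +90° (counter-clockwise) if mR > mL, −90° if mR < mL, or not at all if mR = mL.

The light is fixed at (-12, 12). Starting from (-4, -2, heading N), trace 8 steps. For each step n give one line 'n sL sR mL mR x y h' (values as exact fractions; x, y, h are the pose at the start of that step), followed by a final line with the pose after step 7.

n=0: pose=(-4,-2,N); sL=30/109, sR=6/25; mL=48/2725, mR=-3/25; mL+mR=-279/2725 → advance -1; mR−mL=-15/109 → turn -1·90°
n=1: pose=(-4,-3,E); sL=60/277, sR=60/337; mL=1800/93349, mR=-30/337; mL+mR=-6510/93349 → advance -1; mR−mL=-30/277 → turn -1·90°
n=2: pose=(-5,-3,S); sL=3/16, sR=15/73; mL=-21/2336, mR=-15/146; mL+mR=-261/2336 → advance -1; mR−mL=-3/32 → turn -1·90°
n=3: pose=(-5,-2,W); sL=20/87, sR=12/41; mL=-112/3567, mR=-6/41; mL+mR=-634/3567 → advance -1; mR−mL=-10/87 → turn -1·90°
n=4: pose=(-4,-2,N); sL=30/109, sR=6/25; mL=48/2725, mR=-3/25; mL+mR=-279/2725 → advance -1; mR−mL=-15/109 → turn -1·90°
n=5: pose=(-4,-3,E); sL=60/277, sR=60/337; mL=1800/93349, mR=-30/337; mL+mR=-6510/93349 → advance -1; mR−mL=-30/277 → turn -1·90°
n=6: pose=(-5,-3,S); sL=3/16, sR=15/73; mL=-21/2336, mR=-15/146; mL+mR=-261/2336 → advance -1; mR−mL=-3/32 → turn -1·90°
n=7: pose=(-5,-2,W); sL=20/87, sR=12/41; mL=-112/3567, mR=-6/41; mL+mR=-634/3567 → advance -1; mR−mL=-10/87 → turn -1·90°

0 30/109 6/25 48/2725 -3/25 -4 -2 N
1 60/277 60/337 1800/93349 -30/337 -4 -3 E
2 3/16 15/73 -21/2336 -15/146 -5 -3 S
3 20/87 12/41 -112/3567 -6/41 -5 -2 W
4 30/109 6/25 48/2725 -3/25 -4 -2 N
5 60/277 60/337 1800/93349 -30/337 -4 -3 E
6 3/16 15/73 -21/2336 -15/146 -5 -3 S
7 20/87 12/41 -112/3567 -6/41 -5 -2 W
final -4 -2 N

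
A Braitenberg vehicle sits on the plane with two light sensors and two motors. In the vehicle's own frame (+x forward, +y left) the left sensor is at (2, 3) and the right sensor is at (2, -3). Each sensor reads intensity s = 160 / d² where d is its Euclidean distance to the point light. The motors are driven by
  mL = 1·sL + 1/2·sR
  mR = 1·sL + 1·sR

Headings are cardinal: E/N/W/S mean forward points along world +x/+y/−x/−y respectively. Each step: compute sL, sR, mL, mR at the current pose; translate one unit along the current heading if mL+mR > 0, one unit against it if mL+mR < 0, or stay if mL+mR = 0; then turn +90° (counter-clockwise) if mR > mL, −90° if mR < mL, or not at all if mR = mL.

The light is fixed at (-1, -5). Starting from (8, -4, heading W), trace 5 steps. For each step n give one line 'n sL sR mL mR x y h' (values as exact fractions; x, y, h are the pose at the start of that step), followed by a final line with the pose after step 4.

n=0: pose=(8,-4,W); sL=160/53, sR=32/13; mL=2928/689, mR=3776/689; mL+mR=6704/689 → advance +1; mR−mL=16/13 → turn +1·90°
n=1: pose=(7,-4,S); sL=80/61, sR=80/13; mL=3480/793, mR=5920/793; mL+mR=9400/793 → advance +1; mR−mL=40/13 → turn +1·90°
n=2: pose=(7,-5,E); sL=160/109, sR=160/109; mL=240/109, mR=320/109; mL+mR=560/109 → advance +1; mR−mL=80/109 → turn +1·90°
n=3: pose=(8,-5,N); sL=4, sR=40/37; mL=168/37, mR=188/37; mL+mR=356/37 → advance +1; mR−mL=20/37 → turn +1·90°
n=4: pose=(8,-4,W); sL=160/53, sR=32/13; mL=2928/689, mR=3776/689; mL+mR=6704/689 → advance +1; mR−mL=16/13 → turn +1·90°

0 160/53 32/13 2928/689 3776/689 8 -4 W
1 80/61 80/13 3480/793 5920/793 7 -4 S
2 160/109 160/109 240/109 320/109 7 -5 E
3 4 40/37 168/37 188/37 8 -5 N
4 160/53 32/13 2928/689 3776/689 8 -4 W
final 7 -4 S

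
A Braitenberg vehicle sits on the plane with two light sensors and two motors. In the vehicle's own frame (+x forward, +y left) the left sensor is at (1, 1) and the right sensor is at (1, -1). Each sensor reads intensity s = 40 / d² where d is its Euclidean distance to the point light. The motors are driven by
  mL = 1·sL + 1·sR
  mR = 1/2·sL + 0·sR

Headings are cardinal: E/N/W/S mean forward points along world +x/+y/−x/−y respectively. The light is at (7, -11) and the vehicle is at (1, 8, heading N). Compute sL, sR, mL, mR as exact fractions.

left sensor world pos  = (0, 9); dL² = 449
right sensor world pos = (2, 9); dR² = 425
sL = 40/449 = 40/449
sR = 40/425 = 8/85
mL = 1·sL + 1·sR = 6992/38165
mR = 1/2·sL + 0·sR = 20/449

40/449 8/85 6992/38165 20/449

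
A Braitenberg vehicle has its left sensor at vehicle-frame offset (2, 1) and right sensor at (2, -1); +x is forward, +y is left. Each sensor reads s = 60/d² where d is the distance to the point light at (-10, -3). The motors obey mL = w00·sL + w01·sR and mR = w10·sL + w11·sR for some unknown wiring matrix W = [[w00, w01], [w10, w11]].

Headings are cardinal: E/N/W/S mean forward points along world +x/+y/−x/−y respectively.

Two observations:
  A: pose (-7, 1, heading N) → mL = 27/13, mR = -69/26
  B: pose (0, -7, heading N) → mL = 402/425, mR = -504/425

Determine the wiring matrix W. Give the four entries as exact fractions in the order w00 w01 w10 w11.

1 1/2 -1 -1

obs A: pose=(-7,1,N) → sL=3/2, sR=15/13, mL=27/13, mR=-69/26
obs B: pose=(0,-7,N) → sL=12/17, sR=12/25, mL=402/425, mR=-504/425
sensor matrix S = [[3/2, 15/13], [12/17, 12/25]]; det S = -522/5525
solve [mL_A; mL_B] = S·[w00; w01] and [mR_A; mR_B] = S·[w10; w11]:
  w00 = 1, w01 = 1/2, w10 = -1, w11 = -1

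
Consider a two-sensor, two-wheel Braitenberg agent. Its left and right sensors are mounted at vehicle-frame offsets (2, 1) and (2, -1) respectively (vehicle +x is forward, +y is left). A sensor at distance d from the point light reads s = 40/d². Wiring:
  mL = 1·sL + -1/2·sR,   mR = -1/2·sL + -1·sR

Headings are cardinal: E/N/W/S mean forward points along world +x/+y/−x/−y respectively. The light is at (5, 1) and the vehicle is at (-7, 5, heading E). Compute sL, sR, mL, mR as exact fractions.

8/25 40/109 372/2725 -1436/2725

left sensor world pos  = (-5, 6); dL² = 125
right sensor world pos = (-5, 4); dR² = 109
sL = 40/125 = 8/25
sR = 40/109 = 40/109
mL = 1·sL + -1/2·sR = 372/2725
mR = -1/2·sL + -1·sR = -1436/2725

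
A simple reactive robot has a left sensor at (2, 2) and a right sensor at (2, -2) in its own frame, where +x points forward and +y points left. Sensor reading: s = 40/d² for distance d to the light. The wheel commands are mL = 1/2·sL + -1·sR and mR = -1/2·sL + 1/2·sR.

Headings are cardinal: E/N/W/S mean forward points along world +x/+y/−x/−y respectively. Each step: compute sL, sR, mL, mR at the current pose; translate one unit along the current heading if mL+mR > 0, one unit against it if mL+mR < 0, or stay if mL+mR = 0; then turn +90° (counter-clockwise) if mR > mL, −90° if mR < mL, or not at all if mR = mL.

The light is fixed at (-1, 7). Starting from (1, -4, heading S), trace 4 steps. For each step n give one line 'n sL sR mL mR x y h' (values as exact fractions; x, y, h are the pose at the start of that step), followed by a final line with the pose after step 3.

n=0: pose=(1,-4,S); sL=8/37, sR=40/169; mL=-804/6253, mR=64/6253; mL+mR=-20/169 → advance -1; mR−mL=868/6253 → turn +1·90°
n=1: pose=(1,-3,E); sL=1/2, sR=1/4; mL=0, mR=-1/8; mL+mR=-1/8 → advance -1; mR−mL=-1/8 → turn -1·90°
n=2: pose=(0,-3,S); sL=40/153, sR=8/29; mL=-644/4437, mR=32/4437; mL+mR=-4/29 → advance -1; mR−mL=676/4437 → turn +1·90°
n=3: pose=(0,-2,E); sL=20/29, sR=4/13; mL=14/377, mR=-72/377; mL+mR=-2/13 → advance -1; mR−mL=-86/377 → turn -1·90°

0 8/37 40/169 -804/6253 64/6253 1 -4 S
1 1/2 1/4 0 -1/8 1 -3 E
2 40/153 8/29 -644/4437 32/4437 0 -3 S
3 20/29 4/13 14/377 -72/377 0 -2 E
final -1 -2 S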